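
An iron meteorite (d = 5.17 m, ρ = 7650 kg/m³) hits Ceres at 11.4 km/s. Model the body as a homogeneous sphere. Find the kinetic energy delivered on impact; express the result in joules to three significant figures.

v = 11400 m/s.
Mass m = (π/6) ρ d³ = (π/6) × 7650 × (5.17)³ = 5.535 × 10^5 kg
E = ½ m v² = 0.5 × 5.535 × 10^5 × (11400)² = 3.597 × 10^13 J

E ≈ 3.60 × 10^13 J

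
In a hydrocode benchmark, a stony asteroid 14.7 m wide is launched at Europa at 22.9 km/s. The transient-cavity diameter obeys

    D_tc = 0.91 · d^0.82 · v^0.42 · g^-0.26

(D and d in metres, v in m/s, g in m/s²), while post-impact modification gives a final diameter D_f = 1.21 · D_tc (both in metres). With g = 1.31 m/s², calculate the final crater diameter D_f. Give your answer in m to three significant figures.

D_f ≈ 630 m

v = 22900 m/s.
d^0.82 = 14.7^0.82 = 9.062
v^0.42 = 22900^0.42 = 67.78
g^-0.26 = 1.31^-0.26 = 0.9322
D_tc = 0.91 × 9.062 × 67.78 × 0.9322 = 521.0 m
D_f = 1.21 × 521.0 = 630.4 m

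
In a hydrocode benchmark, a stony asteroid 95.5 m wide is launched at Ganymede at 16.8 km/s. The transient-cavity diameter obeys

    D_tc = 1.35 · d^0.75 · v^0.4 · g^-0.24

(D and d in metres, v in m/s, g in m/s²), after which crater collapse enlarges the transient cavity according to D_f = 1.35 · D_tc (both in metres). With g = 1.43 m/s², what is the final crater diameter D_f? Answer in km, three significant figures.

v = 16800 m/s.
d^0.75 = 95.5^0.75 = 30.55
v^0.4 = 16800^0.4 = 48.99
g^-0.24 = 1.43^-0.24 = 0.9177
D_tc = 1.35 × 30.55 × 48.99 × 0.9177 = 1854 m
D_f = 1.35 × 1854 = 2503 m
     = 2.503 km

D_f ≈ 2.50 km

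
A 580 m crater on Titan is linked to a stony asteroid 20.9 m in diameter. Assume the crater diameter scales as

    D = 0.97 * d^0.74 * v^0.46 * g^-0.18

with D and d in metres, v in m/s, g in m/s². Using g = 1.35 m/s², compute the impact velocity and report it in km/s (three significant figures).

v ≈ 9.19 km/s

Rearranging for v: v = [D / (0.97 · 20.9^0.74 · 1.35^-0.18)]^(1/0.46).
20.9^0.74 = 9.482
1.35^-0.18 = 0.9474
Denominator = 0.97 × 9.482 × 0.9474 = 8.714
D / 8.714 = 580 / 8.714 = 66.56
v = 66.56^(1/0.46) = 66.56^2.1739 = 9194 m/s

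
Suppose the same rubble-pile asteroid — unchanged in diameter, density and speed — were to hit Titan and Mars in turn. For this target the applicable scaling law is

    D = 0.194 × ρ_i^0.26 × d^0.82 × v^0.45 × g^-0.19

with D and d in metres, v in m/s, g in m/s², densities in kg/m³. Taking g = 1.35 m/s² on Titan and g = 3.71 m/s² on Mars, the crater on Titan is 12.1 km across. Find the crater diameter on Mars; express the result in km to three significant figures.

D ≈ 9.99 km

All impactor-dependent factors cancel in the ratio, leaving D_Mars/D_Titan = (g_Mars/g_Titan)^-0.19.
(3.71/1.35)^-0.19 = 2.748^-0.19 = 0.8253
D_Mars = 0.8253 × 12.1 km = 9.99 km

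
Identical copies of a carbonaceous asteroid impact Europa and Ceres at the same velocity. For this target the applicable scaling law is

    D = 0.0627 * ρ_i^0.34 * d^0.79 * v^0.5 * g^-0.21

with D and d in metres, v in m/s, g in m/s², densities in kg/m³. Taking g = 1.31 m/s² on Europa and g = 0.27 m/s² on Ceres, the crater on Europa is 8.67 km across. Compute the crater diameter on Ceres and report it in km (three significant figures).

D ≈ 12.1 km

All impactor-dependent factors cancel in the ratio, leaving D_Ceres/D_Europa = (g_Ceres/g_Europa)^-0.21.
(0.27/1.31)^-0.21 = 0.2061^-0.21 = 1.393
D_Ceres = 1.393 × 8.67 km = 12.1 km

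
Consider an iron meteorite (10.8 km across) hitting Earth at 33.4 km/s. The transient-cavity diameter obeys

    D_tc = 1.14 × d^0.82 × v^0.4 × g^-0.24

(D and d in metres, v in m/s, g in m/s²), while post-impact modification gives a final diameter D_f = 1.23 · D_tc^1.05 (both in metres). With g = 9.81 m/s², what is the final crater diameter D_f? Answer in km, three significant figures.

In SI: d = 10800 m, v = 33400 m/s.
d^0.82 = 10800^0.82 = 2030
v^0.4 = 33400^0.4 = 64.49
g^-0.24 = 9.81^-0.24 = 0.5781
D_tc = 1.14 × 2030 × 64.49 × 0.5781 = 86280 m
D_f = 1.23 × (86280)^1.05 = 1.873 × 10^5 m
     = 187.3 km

D_f ≈ 187 km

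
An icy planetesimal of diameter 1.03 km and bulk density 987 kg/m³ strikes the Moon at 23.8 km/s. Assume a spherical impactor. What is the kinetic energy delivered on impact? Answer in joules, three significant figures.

E ≈ 1.60 × 10^20 J

d = 1030 m; v = 23800 m/s.
Mass m = (π/6) ρ d³ = (π/6) × 987 × (1030)³ = 5.647 × 10^11 kg
E = ½ m v² = 0.5 × 5.647 × 10^11 × (23800)² = 1.599 × 10^20 J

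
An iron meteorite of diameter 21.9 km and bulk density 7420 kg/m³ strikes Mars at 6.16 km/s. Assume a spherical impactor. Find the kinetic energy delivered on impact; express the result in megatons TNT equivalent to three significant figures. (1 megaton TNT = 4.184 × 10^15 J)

d = 21900 m; v = 6160 m/s.
Mass m = (π/6) ρ d³ = (π/6) × 7420 × (21900)³ = 4.081 × 10^16 kg
E = ½ m v² = 0.5 × 4.081 × 10^16 × (6160)² = 7.743 × 10^23 J
   = 7.743 × 10^23 / 4.184×10^15 = 1.851 × 10^8 Mt

E ≈ 1.85 × 10^8 Mt TNT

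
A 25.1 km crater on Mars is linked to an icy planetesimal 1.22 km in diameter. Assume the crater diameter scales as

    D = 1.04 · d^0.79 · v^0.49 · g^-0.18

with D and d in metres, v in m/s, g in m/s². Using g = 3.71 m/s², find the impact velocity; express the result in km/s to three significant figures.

Rearranging for v: v = [D / (1.04 · 1220^0.79 · 3.71^-0.18)]^(1/0.49).
D = 25100 m.
1220^0.79 = 274.3
3.71^-0.18 = 0.7898
Denominator = 1.04 × 274.3 × 0.7898 = 225.3
D / 225.3 = 25100 / 225.3 = 111.4
v = 111.4^(1/0.49) = 111.4^2.0408 = 15041 m/s

v ≈ 15.0 km/s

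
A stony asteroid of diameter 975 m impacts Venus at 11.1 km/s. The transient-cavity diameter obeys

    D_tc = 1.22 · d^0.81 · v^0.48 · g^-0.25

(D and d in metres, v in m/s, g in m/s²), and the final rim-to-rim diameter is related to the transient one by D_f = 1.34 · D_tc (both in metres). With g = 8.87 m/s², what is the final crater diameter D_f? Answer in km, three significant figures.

D_f ≈ 21.8 km

v = 11100 m/s.
d^0.81 = 975^0.81 = 263.7
v^0.48 = 11100^0.48 = 87.45
g^-0.25 = 8.87^-0.25 = 0.5795
D_tc = 1.22 × 263.7 × 87.45 × 0.5795 = 16300 m
D_f = 1.34 × 16300 = 21842 m
     = 21.84 km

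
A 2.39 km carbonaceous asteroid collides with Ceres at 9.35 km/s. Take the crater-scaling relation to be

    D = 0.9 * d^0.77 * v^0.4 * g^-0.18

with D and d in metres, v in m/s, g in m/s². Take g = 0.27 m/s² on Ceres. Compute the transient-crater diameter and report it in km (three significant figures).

D ≈ 17.6 km

In SI units: d = 2390 m, v = 9350 m/s.
d^0.77 = 2390^0.77 = 399.4
v^0.4 = 9350^0.4 = 38.75
g^-0.18 = 0.27^-0.18 = 1.266
D = 0.9 × 399.4 × 38.75 × 1.266 = 17634 m
   = 17.63 km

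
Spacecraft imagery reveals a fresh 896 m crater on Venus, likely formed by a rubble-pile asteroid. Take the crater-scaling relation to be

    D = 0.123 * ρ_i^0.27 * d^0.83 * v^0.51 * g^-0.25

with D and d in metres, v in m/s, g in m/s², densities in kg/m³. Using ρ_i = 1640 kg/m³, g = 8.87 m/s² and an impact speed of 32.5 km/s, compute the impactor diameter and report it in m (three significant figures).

Rearranging for d: d = [D / (0.123 · 1640^0.27 · 32500^0.51 · 8.87^-0.25)]^(1/0.83).
1640^0.27 = 7.379
32500^0.51 = 200.0
8.87^-0.25 = 0.5795
Denominator = 0.123 × 7.379 × 200.0 × 0.5795 = 105.2
D / 105.2 = 896 / 105.2 = 8.517
d = 8.517^(1/0.83) = 8.517^1.2048 = 13.21 m

d ≈ 13.2 m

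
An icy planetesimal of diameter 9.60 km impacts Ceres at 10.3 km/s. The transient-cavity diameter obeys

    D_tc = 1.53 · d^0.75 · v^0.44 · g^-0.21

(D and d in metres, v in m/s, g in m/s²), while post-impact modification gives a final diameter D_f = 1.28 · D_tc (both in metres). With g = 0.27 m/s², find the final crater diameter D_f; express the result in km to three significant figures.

In SI: d = 9600 m, v = 10300 m/s.
d^0.75 = 9600^0.75 = 969.8
v^0.44 = 10300^0.44 = 58.30
g^-0.21 = 0.27^-0.21 = 1.316
D_tc = 1.53 × 969.8 × 58.30 × 1.316 = 1.138 × 10^5 m
D_f = 1.28 × 1.138 × 10^5 = 1.457 × 10^5 m
     = 145.7 km

D_f ≈ 146 km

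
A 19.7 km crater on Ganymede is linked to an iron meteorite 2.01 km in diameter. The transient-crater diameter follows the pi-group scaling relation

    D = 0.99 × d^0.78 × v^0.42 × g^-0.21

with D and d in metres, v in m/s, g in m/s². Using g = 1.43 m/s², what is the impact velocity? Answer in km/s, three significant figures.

Rearranging for v: v = [D / (0.99 · 2010^0.78 · 1.43^-0.21)]^(1/0.42).
D = 19700 m.
2010^0.78 = 377.1
1.43^-0.21 = 0.9276
Denominator = 0.99 × 377.1 × 0.9276 = 346.3
D / 346.3 = 19700 / 346.3 = 56.89
v = 56.89^(1/0.42) = 56.89^2.381 = 15092 m/s

v ≈ 15.1 km/s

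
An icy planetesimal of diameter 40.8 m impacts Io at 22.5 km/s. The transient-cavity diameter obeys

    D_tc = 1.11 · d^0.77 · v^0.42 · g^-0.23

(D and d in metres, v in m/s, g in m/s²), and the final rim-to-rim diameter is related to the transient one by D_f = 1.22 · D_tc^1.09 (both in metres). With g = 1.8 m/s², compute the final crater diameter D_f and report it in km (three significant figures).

v = 22500 m/s.
d^0.77 = 40.8^0.77 = 17.39
v^0.42 = 22500^0.42 = 67.28
g^-0.23 = 1.8^-0.23 = 0.8735
D_tc = 1.11 × 17.39 × 67.28 × 0.8735 = 1134 m
D_f = 1.22 × (1134)^1.09 = 2605 m
     = 2.605 km

D_f ≈ 2.61 km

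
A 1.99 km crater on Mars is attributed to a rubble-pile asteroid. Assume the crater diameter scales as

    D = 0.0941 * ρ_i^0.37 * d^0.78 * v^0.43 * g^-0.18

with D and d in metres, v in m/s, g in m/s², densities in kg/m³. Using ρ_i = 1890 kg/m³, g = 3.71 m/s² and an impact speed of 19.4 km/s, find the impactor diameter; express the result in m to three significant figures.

Rearranging for d: d = [D / (0.0941 · 1890^0.37 · 19400^0.43 · 3.71^-0.18)]^(1/0.78).
D = 1990 m.
1890^0.37 = 16.30
19400^0.43 = 69.78
3.71^-0.18 = 0.7898
Denominator = 0.0941 × 16.30 × 69.78 × 0.7898 = 84.53
D / 84.53 = 1990 / 84.53 = 23.54
d = 23.54^(1/0.78) = 23.54^1.2821 = 57.38 m

d ≈ 57.4 m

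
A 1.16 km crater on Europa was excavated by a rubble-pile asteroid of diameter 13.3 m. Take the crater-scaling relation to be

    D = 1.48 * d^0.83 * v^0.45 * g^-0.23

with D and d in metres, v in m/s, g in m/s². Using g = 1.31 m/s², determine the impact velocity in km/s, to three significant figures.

Rearranging for v: v = [D / (1.48 · 13.3^0.83 · 1.31^-0.23)]^(1/0.45).
D = 1160 m.
13.3^0.83 = 8.566
1.31^-0.23 = 0.9398
Denominator = 1.48 × 8.566 × 0.9398 = 11.91
D / 11.91 = 1160 / 11.91 = 97.40
v = 97.40^(1/0.45) = 97.40^2.2222 = 26241 m/s

v ≈ 26.2 km/s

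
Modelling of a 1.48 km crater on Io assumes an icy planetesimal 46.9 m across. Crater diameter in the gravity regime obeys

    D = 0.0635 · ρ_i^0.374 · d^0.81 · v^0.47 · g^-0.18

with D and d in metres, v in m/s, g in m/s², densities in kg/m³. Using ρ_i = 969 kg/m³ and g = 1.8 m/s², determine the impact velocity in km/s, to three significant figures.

v ≈ 13.6 km/s

Rearranging for v: v = [D / (0.0635 · 969^0.374 · 46.9^0.81 · 1.8^-0.18)]^(1/0.47).
D = 1480 m.
969^0.374 = 13.09
46.9^0.81 = 22.58
1.8^-0.18 = 0.8996
Denominator = 0.0635 × 13.09 × 22.58 × 0.8996 = 16.88
D / 16.88 = 1480 / 16.88 = 87.68
v = 87.68^(1/0.47) = 87.68^2.1277 = 13612 m/s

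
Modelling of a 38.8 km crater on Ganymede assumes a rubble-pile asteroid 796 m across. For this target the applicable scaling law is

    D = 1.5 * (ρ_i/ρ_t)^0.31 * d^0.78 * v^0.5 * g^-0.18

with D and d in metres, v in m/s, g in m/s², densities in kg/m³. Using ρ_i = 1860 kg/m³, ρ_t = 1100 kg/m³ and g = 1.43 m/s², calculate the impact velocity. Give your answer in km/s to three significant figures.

v ≈ 16.4 km/s

Rearranging for v: v = [D / (1.5 · (1860/1100)^0.31 · 796^0.78 · 1.43^-0.18)]^(1/0.5).
D = 38800 m.
(1860/1100)^0.31 = 1.177
796^0.78 = 183.1
1.43^-0.18 = 0.9376
Denominator = 1.5 × 1.177 × 183.1 × 0.9376 = 303.1
D / 303.1 = 38800 / 303.1 = 128.0
v = 128.0^(1/0.5) = 128.0^2 = 16384 m/s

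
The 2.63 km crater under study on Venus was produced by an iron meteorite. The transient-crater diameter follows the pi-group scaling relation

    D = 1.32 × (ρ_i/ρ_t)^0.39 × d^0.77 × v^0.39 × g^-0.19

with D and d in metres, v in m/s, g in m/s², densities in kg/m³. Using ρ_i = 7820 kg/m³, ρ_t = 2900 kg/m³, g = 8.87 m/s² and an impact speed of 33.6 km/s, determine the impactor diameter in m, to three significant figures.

Rearranging for d: d = [D / (1.32 · (7820/2900)^0.39 · 33600^0.39 · 8.87^-0.19)]^(1/0.77).
D = 2630 m.
(7820/2900)^0.39 = 1.472
33600^0.39 = 58.25
8.87^-0.19 = 0.6605
Denominator = 1.32 × 1.472 × 58.25 × 0.6605 = 74.76
D / 74.76 = 2630 / 74.76 = 35.18
d = 35.18^(1/0.77) = 35.18^1.2987 = 101.9 m

d ≈ 102 m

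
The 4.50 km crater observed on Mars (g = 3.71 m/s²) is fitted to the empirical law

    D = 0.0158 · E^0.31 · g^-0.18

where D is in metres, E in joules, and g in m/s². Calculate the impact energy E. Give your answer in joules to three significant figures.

E ≈ 8.43 × 10^17 J

Rearranging: E = [D / (0.0158 · g^-0.18)]^(1/0.31).
D = 4500 m.
g^-0.18 = 3.71^-0.18 = 0.7898
D / (0.0158 × 0.7898) = 4500 / (0.01248) = 3.606 × 10^5
E = (3.606 × 10^5)^3.2258 = 8.431 × 10^17 J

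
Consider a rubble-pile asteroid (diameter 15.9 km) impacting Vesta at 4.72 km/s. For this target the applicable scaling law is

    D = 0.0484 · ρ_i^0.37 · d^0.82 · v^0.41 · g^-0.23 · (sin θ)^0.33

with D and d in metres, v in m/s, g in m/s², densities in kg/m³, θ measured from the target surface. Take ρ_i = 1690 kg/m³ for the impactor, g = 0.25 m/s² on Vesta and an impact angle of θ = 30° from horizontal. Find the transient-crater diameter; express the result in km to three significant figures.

In SI units: d = 15900 m, v = 4720 m/s.
ρ_i^0.37 = 1690^0.37 = 15.64
d^0.82 = 15900^0.82 = 2787
v^0.41 = 4720^0.41 = 32.09
g^-0.23 = 0.25^-0.23 = 1.376
(sin 30°)^0.33 = 0.5000^0.33 = 0.7955
D = 0.0484 × 15.64 × 2787 × 32.09 × 1.376 × 0.7955 = 74105 m
   = 74.10 km

D ≈ 74.1 km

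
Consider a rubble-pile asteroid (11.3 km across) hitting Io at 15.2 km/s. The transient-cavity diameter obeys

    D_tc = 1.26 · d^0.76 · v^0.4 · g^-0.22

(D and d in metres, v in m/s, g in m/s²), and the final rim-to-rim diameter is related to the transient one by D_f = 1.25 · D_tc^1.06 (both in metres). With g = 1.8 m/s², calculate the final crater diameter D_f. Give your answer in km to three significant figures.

D_f ≈ 152 km

In SI: d = 11300 m, v = 15200 m/s.
d^0.76 = 11300^0.76 = 1203
v^0.4 = 15200^0.4 = 47.07
g^-0.22 = 1.8^-0.22 = 0.8787
D_tc = 1.26 × 1203 × 47.07 × 0.8787 = 62690 m
D_f = 1.25 × (62690)^1.06 = 1.520 × 10^5 m
     = 152.0 km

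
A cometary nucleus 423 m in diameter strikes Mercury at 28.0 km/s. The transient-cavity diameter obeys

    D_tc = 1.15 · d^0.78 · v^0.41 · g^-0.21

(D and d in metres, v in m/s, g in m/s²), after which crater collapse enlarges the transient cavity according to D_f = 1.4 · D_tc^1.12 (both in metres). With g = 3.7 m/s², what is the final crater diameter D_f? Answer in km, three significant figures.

v = 28000 m/s.
d^0.78 = 423^0.78 = 111.8
v^0.41 = 28000^0.41 = 66.58
g^-0.21 = 3.7^-0.21 = 0.7598
D_tc = 1.15 × 111.8 × 66.58 × 0.7598 = 6504 m
D_f = 1.4 × (6504)^1.12 = 26115 m
     = 26.12 km

D_f ≈ 26.1 km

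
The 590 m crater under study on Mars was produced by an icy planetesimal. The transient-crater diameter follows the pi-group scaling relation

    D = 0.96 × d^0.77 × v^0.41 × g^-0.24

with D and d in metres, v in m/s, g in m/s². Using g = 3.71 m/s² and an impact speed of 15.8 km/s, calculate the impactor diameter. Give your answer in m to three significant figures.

Rearranging for d: d = [D / (0.96 · 15800^0.41 · 3.71^-0.24)]^(1/0.77).
15800^0.41 = 52.66
3.71^-0.24 = 0.7300
Denominator = 0.96 × 52.66 × 0.7300 = 36.90
D / 36.90 = 590 / 36.90 = 15.99
d = 15.99^(1/0.77) = 15.99^1.2987 = 36.60 m

d ≈ 36.6 m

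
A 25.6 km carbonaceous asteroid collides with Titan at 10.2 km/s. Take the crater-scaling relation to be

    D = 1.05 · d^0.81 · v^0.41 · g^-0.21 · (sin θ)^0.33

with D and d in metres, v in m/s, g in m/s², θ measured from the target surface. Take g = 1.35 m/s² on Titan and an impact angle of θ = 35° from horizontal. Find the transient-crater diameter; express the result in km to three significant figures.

D ≈ 134 km

In SI units: d = 25600 m, v = 10200 m/s.
d^0.81 = 25600^0.81 = 3721
v^0.41 = 10200^0.41 = 44.01
g^-0.21 = 1.35^-0.21 = 0.9389
(sin 35°)^0.33 = 0.5736^0.33 = 0.8324
D = 1.05 × 3721 × 44.01 × 0.9389 × 0.8324 = 1.344 × 10^5 m
   = 134.4 km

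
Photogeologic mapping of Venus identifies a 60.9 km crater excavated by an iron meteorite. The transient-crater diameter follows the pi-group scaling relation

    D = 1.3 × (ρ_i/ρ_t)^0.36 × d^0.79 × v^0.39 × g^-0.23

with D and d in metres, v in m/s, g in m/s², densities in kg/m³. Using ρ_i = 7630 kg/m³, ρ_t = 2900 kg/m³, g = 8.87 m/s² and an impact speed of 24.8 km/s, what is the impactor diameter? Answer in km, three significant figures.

d ≈ 6.72 km

Rearranging for d: d = [D / (1.3 · (7630/2900)^0.36 · 24800^0.39 · 8.87^-0.23)]^(1/0.79).
D = 60900 m.
(7630/2900)^0.36 = 1.417
24800^0.39 = 51.74
8.87^-0.23 = 0.6053
Denominator = 1.3 × 1.417 × 51.74 × 0.6053 = 57.69
D / 57.69 = 60900 / 57.69 = 1056
d = 1056^(1/0.79) = 1056^1.2658 = 6720 m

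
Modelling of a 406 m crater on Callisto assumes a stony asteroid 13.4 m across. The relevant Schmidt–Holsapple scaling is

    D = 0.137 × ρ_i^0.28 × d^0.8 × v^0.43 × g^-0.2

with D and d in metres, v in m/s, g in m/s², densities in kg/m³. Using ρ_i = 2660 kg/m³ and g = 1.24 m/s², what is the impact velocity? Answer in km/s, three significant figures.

v ≈ 6.17 km/s

Rearranging for v: v = [D / (0.137 · 2660^0.28 · 13.4^0.8 · 1.24^-0.2)]^(1/0.43).
2660^0.28 = 9.098
13.4^0.8 = 7.974
1.24^-0.2 = 0.9579
Denominator = 0.137 × 9.098 × 7.974 × 0.9579 = 9.521
D / 9.521 = 406 / 9.521 = 42.64
v = 42.64^(1/0.43) = 42.64^2.3256 = 6170 m/s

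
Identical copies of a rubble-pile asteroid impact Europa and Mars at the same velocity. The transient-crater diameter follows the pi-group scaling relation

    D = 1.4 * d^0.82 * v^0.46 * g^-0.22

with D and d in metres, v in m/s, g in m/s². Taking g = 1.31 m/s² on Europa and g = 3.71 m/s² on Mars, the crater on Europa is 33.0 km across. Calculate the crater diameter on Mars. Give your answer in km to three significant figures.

All impactor-dependent factors cancel in the ratio, leaving D_Mars/D_Europa = (g_Mars/g_Europa)^-0.22.
(3.71/1.31)^-0.22 = 2.832^-0.22 = 0.7953
D_Mars = 0.7953 × 33.0 km = 26.2 km

D ≈ 26.2 km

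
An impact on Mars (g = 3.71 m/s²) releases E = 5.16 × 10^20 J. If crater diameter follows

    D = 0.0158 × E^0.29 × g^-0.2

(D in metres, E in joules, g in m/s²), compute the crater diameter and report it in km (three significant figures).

E^0.29 = (5.16 × 10^20)^0.29 = 1.015 × 10^6
g^-0.2 = 3.71^-0.2 = 0.7694
D = 0.0158 × 1.015 × 10^6 × 0.7694 = 12339 m
   = 12.34 km

D ≈ 12.3 km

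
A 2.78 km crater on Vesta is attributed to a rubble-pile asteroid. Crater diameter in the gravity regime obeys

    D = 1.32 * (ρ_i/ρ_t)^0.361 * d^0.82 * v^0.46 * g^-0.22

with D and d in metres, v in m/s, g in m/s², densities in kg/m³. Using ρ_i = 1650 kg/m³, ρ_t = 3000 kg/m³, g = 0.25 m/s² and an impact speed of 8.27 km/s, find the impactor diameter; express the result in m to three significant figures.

Rearranging for d: d = [D / (1.32 · (1650/3000)^0.361 · 8270^0.46 · 0.25^-0.22)]^(1/0.82).
D = 2780 m.
(1650/3000)^0.361 = 0.8059
8270^0.46 = 63.39
0.25^-0.22 = 1.357
Denominator = 1.32 × 0.8059 × 63.39 × 1.357 = 91.51
D / 91.51 = 2780 / 91.51 = 30.38
d = 30.38^(1/0.82) = 30.38^1.2195 = 64.27 m

d ≈ 64.3 m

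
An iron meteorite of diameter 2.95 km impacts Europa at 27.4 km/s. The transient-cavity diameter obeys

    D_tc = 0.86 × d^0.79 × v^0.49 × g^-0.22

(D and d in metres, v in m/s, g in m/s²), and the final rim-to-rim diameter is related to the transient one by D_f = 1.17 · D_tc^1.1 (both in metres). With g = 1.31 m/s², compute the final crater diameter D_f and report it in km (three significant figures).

D_f ≈ 237 km

In SI: d = 2950 m, v = 27400 m/s.
d^0.79 = 2950^0.79 = 551.0
v^0.49 = 27400^0.49 = 149.5
g^-0.22 = 1.31^-0.22 = 0.9423
D_tc = 0.86 × 551.0 × 149.5 × 0.9423 = 66750 m
D_f = 1.17 × (66750)^1.1 = 2.372 × 10^5 m
     = 237.2 km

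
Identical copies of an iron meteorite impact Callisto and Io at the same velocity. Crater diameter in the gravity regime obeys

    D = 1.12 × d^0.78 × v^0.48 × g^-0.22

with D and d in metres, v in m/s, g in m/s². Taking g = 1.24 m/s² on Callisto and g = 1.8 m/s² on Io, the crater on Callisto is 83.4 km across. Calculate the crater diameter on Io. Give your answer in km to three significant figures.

All impactor-dependent factors cancel in the ratio, leaving D_Io/D_Callisto = (g_Io/g_Callisto)^-0.22.
(1.8/1.24)^-0.22 = 1.452^-0.22 = 0.9212
D_Io = 0.9212 × 83.4 km = 76.8 km

D ≈ 76.8 km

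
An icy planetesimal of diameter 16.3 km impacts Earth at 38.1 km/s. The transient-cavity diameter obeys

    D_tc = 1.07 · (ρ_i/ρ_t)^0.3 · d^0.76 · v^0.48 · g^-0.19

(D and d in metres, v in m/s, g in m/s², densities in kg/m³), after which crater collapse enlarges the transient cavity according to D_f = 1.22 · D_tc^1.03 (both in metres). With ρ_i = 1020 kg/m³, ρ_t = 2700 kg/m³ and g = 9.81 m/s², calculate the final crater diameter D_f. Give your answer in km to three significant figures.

In SI: d = 16300 m, v = 38100 m/s.
(ρ_i/ρ_t)^0.3 = (1020/2700)^0.3 = 0.7467
d^0.76 = 16300^0.76 = 1590
v^0.48 = 38100^0.48 = 158.1
g^-0.19 = 9.81^-0.19 = 0.6480
D_tc = 1.07 × 0.7467 × 1590 × 158.1 × 0.6480 = 1.301 × 10^5 m
D_f = 1.22 × (1.301 × 10^5)^1.03 = 2.260 × 10^5 m
     = 226.0 km

D_f ≈ 226 km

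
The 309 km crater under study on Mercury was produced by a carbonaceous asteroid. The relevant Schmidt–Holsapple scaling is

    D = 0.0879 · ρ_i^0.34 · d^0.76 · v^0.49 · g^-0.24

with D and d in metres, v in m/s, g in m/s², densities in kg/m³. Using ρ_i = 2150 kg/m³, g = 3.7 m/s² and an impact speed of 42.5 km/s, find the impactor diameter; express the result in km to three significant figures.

d ≈ 20.8 km

Rearranging for d: d = [D / (0.0879 · 2150^0.34 · 42500^0.49 · 3.7^-0.24)]^(1/0.76).
D = 309000 m.
2150^0.34 = 13.58
42500^0.49 = 185.3
3.7^-0.24 = 0.7305
Denominator = 0.0879 × 13.58 × 185.3 × 0.7305 = 161.6
D / 161.6 = 309000 / 161.6 = 1912
d = 1912^(1/0.76) = 1912^1.3158 = 20787 m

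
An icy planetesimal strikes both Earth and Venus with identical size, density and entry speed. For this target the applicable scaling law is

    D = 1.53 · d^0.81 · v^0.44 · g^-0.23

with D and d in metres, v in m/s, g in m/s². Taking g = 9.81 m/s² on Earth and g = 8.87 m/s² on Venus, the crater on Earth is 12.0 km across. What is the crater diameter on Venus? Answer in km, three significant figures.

All impactor-dependent factors cancel in the ratio, leaving D_Venus/D_Earth = (g_Venus/g_Earth)^-0.23.
(8.87/9.81)^-0.23 = 0.9042^-0.23 = 1.023
D_Venus = 1.023 × 12.0 km = 12.3 km

D ≈ 12.3 km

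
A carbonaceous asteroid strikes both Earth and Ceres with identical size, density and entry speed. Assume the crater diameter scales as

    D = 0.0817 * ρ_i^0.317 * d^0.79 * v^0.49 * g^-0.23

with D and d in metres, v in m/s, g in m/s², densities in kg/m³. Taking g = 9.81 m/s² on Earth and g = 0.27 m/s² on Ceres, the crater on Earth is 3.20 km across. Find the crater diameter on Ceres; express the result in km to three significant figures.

All impactor-dependent factors cancel in the ratio, leaving D_Ceres/D_Earth = (g_Ceres/g_Earth)^-0.23.
(0.27/9.81)^-0.23 = 0.02752^-0.23 = 2.285
D_Ceres = 2.285 × 3.20 km = 7.31 km

D ≈ 7.31 km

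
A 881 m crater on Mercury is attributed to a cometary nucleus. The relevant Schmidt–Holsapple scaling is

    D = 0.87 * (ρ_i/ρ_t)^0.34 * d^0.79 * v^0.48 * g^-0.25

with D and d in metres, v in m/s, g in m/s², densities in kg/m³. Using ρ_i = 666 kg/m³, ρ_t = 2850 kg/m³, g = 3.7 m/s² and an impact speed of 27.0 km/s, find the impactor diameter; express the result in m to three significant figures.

d ≈ 36.6 m

Rearranging for d: d = [D / (0.87 · (666/2850)^0.34 · 27000^0.48 · 3.7^-0.25)]^(1/0.79).
(666/2850)^0.34 = 0.6100
27000^0.48 = 134.0
3.7^-0.25 = 0.7210
Denominator = 0.87 × 0.6100 × 134.0 × 0.7210 = 51.27
D / 51.27 = 881 / 51.27 = 17.18
d = 17.18^(1/0.79) = 17.18^1.2658 = 36.58 m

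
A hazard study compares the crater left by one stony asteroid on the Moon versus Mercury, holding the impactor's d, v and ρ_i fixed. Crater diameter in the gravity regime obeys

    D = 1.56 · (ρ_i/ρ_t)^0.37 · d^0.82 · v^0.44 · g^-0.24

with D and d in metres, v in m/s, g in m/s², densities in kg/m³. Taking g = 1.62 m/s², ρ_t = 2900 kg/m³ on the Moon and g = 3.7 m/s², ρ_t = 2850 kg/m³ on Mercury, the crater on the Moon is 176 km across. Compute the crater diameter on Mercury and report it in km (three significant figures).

The impactor-only factors (d, v, ρ_i) cancel in the ratio, leaving D_Mercury/D_Moon = (g_Mercury/g_Moon)^-0.24 · (ρ_t,Moon/ρ_t,Mercury)^0.37.
(3.7/1.62)^-0.24 = 2.284^-0.24 = 0.8202
(2900/2850)^0.37 = 1.018^0.37 = 1.007
Ratio = 0.8202 × 1.007 = 0.8259
D_Mercury = 0.8259 × 176 km = 145 km

D ≈ 145 km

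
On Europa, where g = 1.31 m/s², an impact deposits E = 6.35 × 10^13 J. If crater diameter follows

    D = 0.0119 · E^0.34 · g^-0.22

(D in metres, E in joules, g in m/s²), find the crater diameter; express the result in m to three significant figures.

D ≈ 553 m

E^0.34 = (6.35 × 10^13)^0.34 = 4.931 × 10^4
g^-0.22 = 1.31^-0.22 = 0.9423
D = 0.0119 × 4.931 × 10^4 × 0.9423 = 552.9 m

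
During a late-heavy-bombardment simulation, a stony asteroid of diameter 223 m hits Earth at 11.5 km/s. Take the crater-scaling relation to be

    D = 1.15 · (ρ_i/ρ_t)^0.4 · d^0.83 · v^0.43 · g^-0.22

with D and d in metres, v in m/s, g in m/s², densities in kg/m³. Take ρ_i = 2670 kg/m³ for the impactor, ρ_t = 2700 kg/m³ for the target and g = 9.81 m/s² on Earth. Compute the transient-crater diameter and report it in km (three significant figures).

D ≈ 3.43 km

In SI units: v = 11500 m/s.
(ρ_i/ρ_t)^0.4 = (2670/2700)^0.4 = 0.9955
d^0.83 = 223^0.83 = 88.94
v^0.43 = 11500^0.43 = 55.73
g^-0.22 = 9.81^-0.22 = 0.6051
D = 1.15 × 0.9955 × 88.94 × 55.73 × 0.6051 = 3434 m
   = 3.434 km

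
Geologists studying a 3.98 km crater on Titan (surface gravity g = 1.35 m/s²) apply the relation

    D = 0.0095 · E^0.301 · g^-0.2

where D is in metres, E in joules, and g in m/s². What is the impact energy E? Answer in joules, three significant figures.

Rearranging: E = [D / (0.0095 · g^-0.2)]^(1/0.301).
D = 3980 m.
g^-0.2 = 1.35^-0.2 = 0.9417
D / (0.0095 × 0.9417) = 3980 / (8.946 × 10^-3) = 4.449 × 10^5
E = (4.449 × 10^5)^3.3223 = 5.824 × 10^18 J

E ≈ 5.82 × 10^18 J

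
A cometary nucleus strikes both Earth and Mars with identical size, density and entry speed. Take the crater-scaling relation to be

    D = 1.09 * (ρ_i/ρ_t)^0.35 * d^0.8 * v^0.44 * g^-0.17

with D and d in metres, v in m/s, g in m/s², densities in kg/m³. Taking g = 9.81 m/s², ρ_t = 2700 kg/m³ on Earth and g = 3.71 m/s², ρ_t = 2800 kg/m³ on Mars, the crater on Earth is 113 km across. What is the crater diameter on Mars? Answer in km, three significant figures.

The impactor-only factors (d, v, ρ_i) cancel in the ratio, leaving D_Mars/D_Earth = (g_Mars/g_Earth)^-0.17 · (ρ_t,Earth/ρ_t,Mars)^0.35.
(3.71/9.81)^-0.17 = 0.3782^-0.17 = 1.180
(2700/2800)^0.35 = 0.9643^0.35 = 0.9874
Ratio = 1.180 × 0.9874 = 1.165
D_Mars = 1.165 × 113 km = 132 km

D ≈ 132 km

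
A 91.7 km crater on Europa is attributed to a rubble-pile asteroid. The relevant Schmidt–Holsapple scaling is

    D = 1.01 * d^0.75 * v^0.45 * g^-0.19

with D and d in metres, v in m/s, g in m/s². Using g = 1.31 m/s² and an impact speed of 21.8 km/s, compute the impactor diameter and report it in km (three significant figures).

d ≈ 10.9 km

Rearranging for d: d = [D / (1.01 · 21800^0.45 · 1.31^-0.19)]^(1/0.75).
D = 91700 m.
21800^0.45 = 89.60
1.31^-0.19 = 0.9500
Denominator = 1.01 × 89.60 × 0.9500 = 85.97
D / 85.97 = 91700 / 85.97 = 1067
d = 1067^(1/0.75) = 1067^1.3333 = 10901 m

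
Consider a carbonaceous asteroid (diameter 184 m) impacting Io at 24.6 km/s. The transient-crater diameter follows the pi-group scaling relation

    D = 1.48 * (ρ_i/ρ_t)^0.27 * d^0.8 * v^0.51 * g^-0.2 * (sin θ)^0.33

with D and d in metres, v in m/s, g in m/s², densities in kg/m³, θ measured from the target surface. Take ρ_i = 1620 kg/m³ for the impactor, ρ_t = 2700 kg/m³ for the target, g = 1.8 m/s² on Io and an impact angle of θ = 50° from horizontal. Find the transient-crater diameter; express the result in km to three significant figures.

D ≈ 11.8 km

In SI units: v = 24600 m/s.
(ρ_i/ρ_t)^0.27 = (1620/2700)^0.27 = 0.8712
d^0.8 = 184^0.8 = 64.84
v^0.51 = 24600^0.51 = 173.5
g^-0.2 = 1.8^-0.2 = 0.8891
(sin 50°)^0.33 = 0.7660^0.33 = 0.9158
D = 1.48 × 0.8712 × 64.84 × 173.5 × 0.8891 × 0.9158 = 11811 m
   = 11.81 km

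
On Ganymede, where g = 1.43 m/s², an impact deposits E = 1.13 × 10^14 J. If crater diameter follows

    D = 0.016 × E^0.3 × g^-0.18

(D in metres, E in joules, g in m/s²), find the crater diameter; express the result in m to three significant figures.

E^0.3 = (1.13 × 10^14)^0.3 = 1.644 × 10^4
g^-0.18 = 1.43^-0.18 = 0.9376
D = 0.016 × 1.644 × 10^4 × 0.9376 = 246.6 m

D ≈ 247 m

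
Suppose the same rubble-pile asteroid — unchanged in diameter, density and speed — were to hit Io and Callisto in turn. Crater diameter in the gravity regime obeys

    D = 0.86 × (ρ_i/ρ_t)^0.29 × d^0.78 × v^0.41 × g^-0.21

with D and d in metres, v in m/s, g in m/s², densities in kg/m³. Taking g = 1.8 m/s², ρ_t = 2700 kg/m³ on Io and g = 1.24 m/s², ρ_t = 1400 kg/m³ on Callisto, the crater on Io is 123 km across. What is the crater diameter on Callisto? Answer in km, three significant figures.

D ≈ 161 km

The impactor-only factors (d, v, ρ_i) cancel in the ratio, leaving D_Callisto/D_Io = (g_Callisto/g_Io)^-0.21 · (ρ_t,Io/ρ_t,Callisto)^0.29.
(1.24/1.8)^-0.21 = 0.6889^-0.21 = 1.081
(2700/1400)^0.29 = 1.929^0.29 = 1.210
Ratio = 1.081 × 1.210 = 1.308
D_Callisto = 1.308 × 123 km = 161 km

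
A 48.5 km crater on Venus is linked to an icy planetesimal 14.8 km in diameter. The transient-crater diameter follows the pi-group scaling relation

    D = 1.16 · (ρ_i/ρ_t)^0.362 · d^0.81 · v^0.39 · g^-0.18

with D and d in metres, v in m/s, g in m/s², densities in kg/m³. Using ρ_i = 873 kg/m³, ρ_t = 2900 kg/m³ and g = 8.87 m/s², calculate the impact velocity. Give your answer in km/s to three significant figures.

Rearranging for v: v = [D / (1.16 · (873/2900)^0.362 · 14800^0.81 · 8.87^-0.18)]^(1/0.39).
D = 48500 m.
(873/2900)^0.362 = 0.6475
14800^0.81 = 2387
8.87^-0.18 = 0.6751
Denominator = 1.16 × 0.6475 × 2387 × 0.6751 = 1210
D / 1210 = 48500 / 1210 = 40.08
v = 40.08^(1/0.39) = 40.08^2.5641 = 12884 m/s

v ≈ 12.9 km/s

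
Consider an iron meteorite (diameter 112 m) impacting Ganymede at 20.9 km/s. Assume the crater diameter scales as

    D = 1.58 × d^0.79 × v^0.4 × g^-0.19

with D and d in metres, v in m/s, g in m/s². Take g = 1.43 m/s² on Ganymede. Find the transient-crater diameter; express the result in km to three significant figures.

In SI units: v = 20900 m/s.
d^0.79 = 112^0.79 = 41.58
v^0.4 = 20900^0.4 = 53.46
g^-0.19 = 1.43^-0.19 = 0.9343
D = 1.58 × 41.58 × 53.46 × 0.9343 = 3281 m
   = 3.281 km

D ≈ 3.28 km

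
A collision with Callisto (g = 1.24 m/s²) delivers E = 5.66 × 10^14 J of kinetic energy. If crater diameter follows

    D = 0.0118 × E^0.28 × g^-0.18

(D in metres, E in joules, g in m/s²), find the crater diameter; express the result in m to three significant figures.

E^0.28 = (5.66 × 10^14)^0.28 = 1.351 × 10^4
g^-0.18 = 1.24^-0.18 = 0.9620
D = 0.0118 × 1.351 × 10^4 × 0.9620 = 153.4 m

D ≈ 153 m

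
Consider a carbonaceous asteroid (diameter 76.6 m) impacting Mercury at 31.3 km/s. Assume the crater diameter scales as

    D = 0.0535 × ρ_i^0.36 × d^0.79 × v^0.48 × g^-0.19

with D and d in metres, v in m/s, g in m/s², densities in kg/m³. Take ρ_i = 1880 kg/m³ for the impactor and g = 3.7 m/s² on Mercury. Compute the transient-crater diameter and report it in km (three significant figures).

D ≈ 2.79 km

In SI units: v = 31300 m/s.
ρ_i^0.36 = 1880^0.36 = 15.09
d^0.79 = 76.6^0.79 = 30.80
v^0.48 = 31300^0.48 = 143.8
g^-0.19 = 3.7^-0.19 = 0.7799
D = 0.0535 × 15.09 × 30.80 × 143.8 × 0.7799 = 2789 m
   = 2.789 km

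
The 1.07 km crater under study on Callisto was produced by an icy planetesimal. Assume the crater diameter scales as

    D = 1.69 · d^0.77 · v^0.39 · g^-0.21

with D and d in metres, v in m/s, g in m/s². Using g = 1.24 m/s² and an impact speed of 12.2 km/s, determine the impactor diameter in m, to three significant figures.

d ≈ 39.3 m

Rearranging for d: d = [D / (1.69 · 12200^0.39 · 1.24^-0.21)]^(1/0.77).
D = 1070 m.
12200^0.39 = 39.24
1.24^-0.21 = 0.9558
Denominator = 1.69 × 39.24 × 0.9558 = 63.38
D / 63.38 = 1070 / 63.38 = 16.88
d = 16.88^(1/0.77) = 16.88^1.2987 = 39.26 m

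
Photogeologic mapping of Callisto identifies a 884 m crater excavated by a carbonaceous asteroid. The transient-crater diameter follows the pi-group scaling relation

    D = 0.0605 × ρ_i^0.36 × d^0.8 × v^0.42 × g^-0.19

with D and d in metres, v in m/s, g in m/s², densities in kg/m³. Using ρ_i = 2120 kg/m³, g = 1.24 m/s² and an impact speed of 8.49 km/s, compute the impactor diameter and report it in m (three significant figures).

d ≈ 46.6 m

Rearranging for d: d = [D / (0.0605 · 2120^0.36 · 8490^0.42 · 1.24^-0.19)]^(1/0.8).
2120^0.36 = 15.76
8490^0.42 = 44.68
1.24^-0.19 = 0.9600
Denominator = 0.0605 × 15.76 × 44.68 × 0.9600 = 40.90
D / 40.90 = 884 / 40.90 = 21.61
d = 21.61^(1/0.8) = 21.61^1.25 = 46.59 m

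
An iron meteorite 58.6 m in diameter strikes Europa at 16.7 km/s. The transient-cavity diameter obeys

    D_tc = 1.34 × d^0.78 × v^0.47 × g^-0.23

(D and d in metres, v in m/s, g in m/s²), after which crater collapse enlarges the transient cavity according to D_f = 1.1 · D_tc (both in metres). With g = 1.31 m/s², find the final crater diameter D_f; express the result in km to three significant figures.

D_f ≈ 3.20 km

v = 16700 m/s.
d^0.78 = 58.6^0.78 = 23.93
v^0.47 = 16700^0.47 = 96.53
g^-0.23 = 1.31^-0.23 = 0.9398
D_tc = 1.34 × 23.93 × 96.53 × 0.9398 = 2909 m
D_f = 1.1 × 2909 = 3200 m
     = 3.200 km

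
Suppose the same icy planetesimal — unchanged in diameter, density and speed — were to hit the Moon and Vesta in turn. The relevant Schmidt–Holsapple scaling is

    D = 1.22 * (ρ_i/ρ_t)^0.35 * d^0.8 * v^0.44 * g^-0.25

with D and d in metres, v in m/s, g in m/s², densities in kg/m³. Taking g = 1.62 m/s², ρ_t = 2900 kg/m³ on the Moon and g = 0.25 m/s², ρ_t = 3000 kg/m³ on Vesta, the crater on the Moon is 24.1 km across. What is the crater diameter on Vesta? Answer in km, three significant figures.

The impactor-only factors (d, v, ρ_i) cancel in the ratio, leaving D_Vesta/D_Moon = (g_Vesta/g_Moon)^-0.25 · (ρ_t,Moon/ρ_t,Vesta)^0.35.
(0.25/1.62)^-0.25 = 0.1543^-0.25 = 1.596
(2900/3000)^0.35 = 0.9667^0.35 = 0.9882
Ratio = 1.596 × 0.9882 = 1.577
D_Vesta = 1.577 × 24.1 km = 38.0 km

D ≈ 38.0 km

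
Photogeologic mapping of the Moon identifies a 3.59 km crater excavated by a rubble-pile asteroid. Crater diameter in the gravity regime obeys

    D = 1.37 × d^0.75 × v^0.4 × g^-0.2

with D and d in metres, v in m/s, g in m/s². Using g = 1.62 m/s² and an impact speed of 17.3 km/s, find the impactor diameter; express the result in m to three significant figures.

d ≈ 226 m

Rearranging for d: d = [D / (1.37 · 17300^0.4 · 1.62^-0.2)]^(1/0.75).
D = 3590 m.
17300^0.4 = 49.57
1.62^-0.2 = 0.9080
Denominator = 1.37 × 49.57 × 0.9080 = 61.66
D / 61.66 = 3590 / 61.66 = 58.22
d = 58.22^(1/0.75) = 58.22^1.3333 = 225.6 m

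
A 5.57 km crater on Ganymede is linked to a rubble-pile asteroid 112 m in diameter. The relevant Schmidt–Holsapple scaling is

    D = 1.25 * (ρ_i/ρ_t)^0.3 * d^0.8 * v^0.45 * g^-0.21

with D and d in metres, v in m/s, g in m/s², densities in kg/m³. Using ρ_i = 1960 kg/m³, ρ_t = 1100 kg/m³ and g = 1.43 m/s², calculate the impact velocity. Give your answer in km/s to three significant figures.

Rearranging for v: v = [D / (1.25 · (1960/1100)^0.3 · 112^0.8 · 1.43^-0.21)]^(1/0.45).
D = 5570 m.
(1960/1100)^0.3 = 1.189
112^0.8 = 43.59
1.43^-0.21 = 0.9276
Denominator = 1.25 × 1.189 × 43.59 × 0.9276 = 60.10
D / 60.10 = 5570 / 60.10 = 92.68
v = 92.68^(1/0.45) = 92.68^2.2222 = 23498 m/s

v ≈ 23.5 km/s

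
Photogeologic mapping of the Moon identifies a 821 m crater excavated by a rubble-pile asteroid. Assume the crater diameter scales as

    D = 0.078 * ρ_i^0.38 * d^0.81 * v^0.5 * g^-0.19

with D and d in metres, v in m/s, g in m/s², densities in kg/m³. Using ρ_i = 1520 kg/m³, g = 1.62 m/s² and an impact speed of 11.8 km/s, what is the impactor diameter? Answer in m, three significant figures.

d ≈ 10.2 m

Rearranging for d: d = [D / (0.078 · 1520^0.38 · 11800^0.5 · 1.62^-0.19)]^(1/0.81).
1520^0.38 = 16.18
11800^0.5 = 108.6
1.62^-0.19 = 0.9124
Denominator = 0.078 × 16.18 × 108.6 × 0.9124 = 125.1
D / 125.1 = 821 / 125.1 = 6.563
d = 6.563^(1/0.81) = 6.563^1.2346 = 10.20 m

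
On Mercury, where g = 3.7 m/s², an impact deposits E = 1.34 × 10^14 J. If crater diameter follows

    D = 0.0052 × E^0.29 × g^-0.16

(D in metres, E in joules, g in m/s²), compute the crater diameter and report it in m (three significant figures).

D ≈ 52.7 m

E^0.29 = (1.34 × 10^14)^0.29 = 1.250 × 10^4
g^-0.16 = 3.7^-0.16 = 0.8111
D = 0.0052 × 1.250 × 10^4 × 0.8111 = 52.72 m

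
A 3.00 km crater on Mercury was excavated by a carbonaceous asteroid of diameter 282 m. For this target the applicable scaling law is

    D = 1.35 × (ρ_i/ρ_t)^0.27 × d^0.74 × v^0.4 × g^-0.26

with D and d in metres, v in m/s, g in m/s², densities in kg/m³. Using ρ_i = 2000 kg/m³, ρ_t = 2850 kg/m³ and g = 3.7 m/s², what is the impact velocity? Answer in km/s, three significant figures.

Rearranging for v: v = [D / (1.35 · (2000/2850)^0.27 · 282^0.74 · 3.7^-0.26)]^(1/0.4).
D = 3000 m.
(2000/2850)^0.27 = 0.9088
282^0.74 = 65.04
3.7^-0.26 = 0.7117
Denominator = 1.35 × 0.9088 × 65.04 × 0.7117 = 56.79
D / 56.79 = 3000 / 56.79 = 52.83
v = 52.83^(1/0.4) = 52.83^2.5 = 20286 m/s

v ≈ 20.3 km/s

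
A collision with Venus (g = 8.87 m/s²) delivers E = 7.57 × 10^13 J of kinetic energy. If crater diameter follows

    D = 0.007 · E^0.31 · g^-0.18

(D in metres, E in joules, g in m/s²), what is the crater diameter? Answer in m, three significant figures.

D ≈ 94.8 m

E^0.31 = (7.57 × 10^13)^0.31 = 2.007 × 10^4
g^-0.18 = 8.87^-0.18 = 0.6751
D = 0.007 × 2.007 × 10^4 × 0.6751 = 94.84 m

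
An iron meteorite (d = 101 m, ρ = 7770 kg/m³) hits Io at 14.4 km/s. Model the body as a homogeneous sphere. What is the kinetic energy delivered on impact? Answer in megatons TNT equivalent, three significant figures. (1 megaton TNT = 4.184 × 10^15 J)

v = 14400 m/s.
Mass m = (π/6) ρ d³ = (π/6) × 7770 × (101)³ = 4.192 × 10^9 kg
E = ½ m v² = 0.5 × 4.192 × 10^9 × (14400)² = 4.346 × 10^17 J
   = 4.346 × 10^17 / 4.184×10^15 = 103.9 Mt

E ≈ 104 Mt TNT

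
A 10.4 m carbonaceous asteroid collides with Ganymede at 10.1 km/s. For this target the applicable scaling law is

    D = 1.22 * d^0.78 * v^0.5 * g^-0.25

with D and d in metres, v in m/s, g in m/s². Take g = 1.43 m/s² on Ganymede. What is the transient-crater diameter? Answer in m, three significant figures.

D ≈ 697 m

In SI units: v = 10100 m/s.
d^0.78 = 10.4^0.78 = 6.213
v^0.5 = 10100^0.5 = 100.5
g^-0.25 = 1.43^-0.25 = 0.9145
D = 1.22 × 6.213 × 100.5 × 0.9145 = 696.6 m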